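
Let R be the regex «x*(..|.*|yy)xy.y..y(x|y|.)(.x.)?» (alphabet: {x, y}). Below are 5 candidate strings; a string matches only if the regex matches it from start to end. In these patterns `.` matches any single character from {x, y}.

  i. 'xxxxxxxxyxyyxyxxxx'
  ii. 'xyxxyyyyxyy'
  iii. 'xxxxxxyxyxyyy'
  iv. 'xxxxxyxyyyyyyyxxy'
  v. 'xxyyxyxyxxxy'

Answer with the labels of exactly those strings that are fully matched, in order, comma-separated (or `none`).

i, ii, iii, iv

i → match
ii → match
iii → match
iv → match
v → no match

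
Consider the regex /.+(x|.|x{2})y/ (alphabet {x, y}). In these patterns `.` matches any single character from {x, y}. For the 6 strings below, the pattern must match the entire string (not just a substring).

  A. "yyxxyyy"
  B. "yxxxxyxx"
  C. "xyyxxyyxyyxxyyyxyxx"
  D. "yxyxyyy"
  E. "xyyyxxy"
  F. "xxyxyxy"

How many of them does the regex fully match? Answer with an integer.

4

A → match
B → no match — must end with "y"
C → no match — must end with "y"
D → match
E → match
F → match
Total matched: 4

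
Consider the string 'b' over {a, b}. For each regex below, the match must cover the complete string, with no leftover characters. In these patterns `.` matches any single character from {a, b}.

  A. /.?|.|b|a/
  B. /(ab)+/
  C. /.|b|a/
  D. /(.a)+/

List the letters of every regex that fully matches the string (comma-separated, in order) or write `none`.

A, C

A → match
B → no match — must start with 'ab'
C → match
D → no match — must end with 'a'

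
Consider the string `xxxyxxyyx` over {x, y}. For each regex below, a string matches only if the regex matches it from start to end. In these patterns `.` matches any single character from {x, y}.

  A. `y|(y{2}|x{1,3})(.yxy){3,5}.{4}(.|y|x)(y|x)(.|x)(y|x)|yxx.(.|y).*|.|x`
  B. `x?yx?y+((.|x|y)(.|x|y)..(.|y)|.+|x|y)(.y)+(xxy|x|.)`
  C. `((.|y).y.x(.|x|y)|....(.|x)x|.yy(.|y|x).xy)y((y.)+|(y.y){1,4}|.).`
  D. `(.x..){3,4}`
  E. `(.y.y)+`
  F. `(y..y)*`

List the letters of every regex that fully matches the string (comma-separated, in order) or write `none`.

C

A → no match
B → no match
C → match
D → no match
E → no match — must end with `y`
F → no match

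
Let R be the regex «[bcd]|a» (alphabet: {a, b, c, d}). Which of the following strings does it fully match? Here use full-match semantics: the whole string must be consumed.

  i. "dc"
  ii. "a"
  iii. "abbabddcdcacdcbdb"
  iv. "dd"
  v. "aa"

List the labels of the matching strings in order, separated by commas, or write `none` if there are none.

i. "dc" → no match
ii. "a" → match
iii → no match
iv. "dd" → no match
v. "aa" → no match

ii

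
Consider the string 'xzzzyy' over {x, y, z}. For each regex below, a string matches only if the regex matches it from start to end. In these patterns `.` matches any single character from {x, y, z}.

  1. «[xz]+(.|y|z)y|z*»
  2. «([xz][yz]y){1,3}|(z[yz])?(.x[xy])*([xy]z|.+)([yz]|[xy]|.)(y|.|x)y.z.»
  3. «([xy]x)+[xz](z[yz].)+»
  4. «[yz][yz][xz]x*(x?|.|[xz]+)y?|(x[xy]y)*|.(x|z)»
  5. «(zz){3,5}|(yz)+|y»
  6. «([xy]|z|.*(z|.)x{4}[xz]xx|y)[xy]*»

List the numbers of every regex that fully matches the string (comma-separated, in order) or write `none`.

1

1 → match
2 → no match
3 → no match
4 → no match
5 → no match
6 → no match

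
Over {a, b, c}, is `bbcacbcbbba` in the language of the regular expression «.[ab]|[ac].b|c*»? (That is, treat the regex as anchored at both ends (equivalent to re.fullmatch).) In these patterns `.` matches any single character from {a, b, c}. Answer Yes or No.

No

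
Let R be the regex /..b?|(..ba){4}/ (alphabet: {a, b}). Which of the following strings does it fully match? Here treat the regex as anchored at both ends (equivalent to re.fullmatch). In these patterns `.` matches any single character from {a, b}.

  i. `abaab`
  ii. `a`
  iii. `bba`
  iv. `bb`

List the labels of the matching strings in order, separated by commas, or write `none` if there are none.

iv

i → no match
ii → no match
iii → no match
iv → match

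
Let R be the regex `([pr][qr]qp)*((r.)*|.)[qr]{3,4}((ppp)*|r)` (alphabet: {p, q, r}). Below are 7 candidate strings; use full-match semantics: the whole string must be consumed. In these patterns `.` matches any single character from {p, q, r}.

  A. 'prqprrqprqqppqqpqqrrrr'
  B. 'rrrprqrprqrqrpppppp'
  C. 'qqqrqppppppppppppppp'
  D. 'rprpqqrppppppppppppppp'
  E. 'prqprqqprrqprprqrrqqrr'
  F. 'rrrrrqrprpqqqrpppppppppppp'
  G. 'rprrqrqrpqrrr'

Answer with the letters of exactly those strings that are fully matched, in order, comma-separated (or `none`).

A → match
B → match
C → match
D → match
E → match
F → match
G → no match

A, B, C, D, E, F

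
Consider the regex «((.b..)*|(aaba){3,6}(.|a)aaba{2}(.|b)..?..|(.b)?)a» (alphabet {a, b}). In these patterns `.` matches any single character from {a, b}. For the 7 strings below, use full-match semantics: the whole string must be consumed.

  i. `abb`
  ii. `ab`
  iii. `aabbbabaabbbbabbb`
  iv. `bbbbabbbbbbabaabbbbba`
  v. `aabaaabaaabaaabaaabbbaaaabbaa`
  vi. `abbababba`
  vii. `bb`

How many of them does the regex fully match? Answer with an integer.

0

i → no match — must end with `a`
ii → no match — must end with `a`
iii → no match — must end with `a`
iv → no match
v → no match
vi → no match
vii → no match — must end with `a`
Total matched: 0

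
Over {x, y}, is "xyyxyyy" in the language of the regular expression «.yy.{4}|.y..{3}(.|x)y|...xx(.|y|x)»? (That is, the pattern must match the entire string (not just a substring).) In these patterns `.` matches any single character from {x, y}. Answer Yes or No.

Yes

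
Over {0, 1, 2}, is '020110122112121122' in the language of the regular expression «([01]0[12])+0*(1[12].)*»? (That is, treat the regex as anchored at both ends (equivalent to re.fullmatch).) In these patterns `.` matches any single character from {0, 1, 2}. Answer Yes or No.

No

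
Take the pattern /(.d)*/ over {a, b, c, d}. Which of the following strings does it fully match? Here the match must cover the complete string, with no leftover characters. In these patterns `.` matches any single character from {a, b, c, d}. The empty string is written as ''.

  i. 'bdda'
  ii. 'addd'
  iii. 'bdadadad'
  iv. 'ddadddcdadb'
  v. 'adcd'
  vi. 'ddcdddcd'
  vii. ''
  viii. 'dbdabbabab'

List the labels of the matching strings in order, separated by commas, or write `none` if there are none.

i. 'bdda' → no match
ii. 'addd' → match
iii. 'bdadadad' → match
iv. 'ddadddcdadb' → no match
v. 'adcd' → match
vi. 'ddcdddcd' → match
vii. '' → match
viii. 'dbdabbabab' → no match

ii, iii, v, vi, vii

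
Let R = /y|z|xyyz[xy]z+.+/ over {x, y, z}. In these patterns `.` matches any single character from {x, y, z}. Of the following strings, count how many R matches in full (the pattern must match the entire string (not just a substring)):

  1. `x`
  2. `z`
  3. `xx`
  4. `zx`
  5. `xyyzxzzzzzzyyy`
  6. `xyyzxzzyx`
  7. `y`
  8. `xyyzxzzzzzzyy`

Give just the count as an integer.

5

1 → no match
2 → match
3 → no match
4 → no match
5 → match
6 → match
7 → match
8 → match
Total matched: 5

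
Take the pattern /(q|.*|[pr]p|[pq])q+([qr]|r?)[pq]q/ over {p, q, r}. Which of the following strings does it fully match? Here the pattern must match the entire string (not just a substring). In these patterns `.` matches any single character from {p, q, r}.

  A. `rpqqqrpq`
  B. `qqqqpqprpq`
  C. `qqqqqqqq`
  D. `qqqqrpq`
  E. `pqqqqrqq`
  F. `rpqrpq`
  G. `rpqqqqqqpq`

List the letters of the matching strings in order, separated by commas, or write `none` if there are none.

A → match
B → no match
C → match
D → match
E → match
F → match
G → match

A, C, D, E, F, G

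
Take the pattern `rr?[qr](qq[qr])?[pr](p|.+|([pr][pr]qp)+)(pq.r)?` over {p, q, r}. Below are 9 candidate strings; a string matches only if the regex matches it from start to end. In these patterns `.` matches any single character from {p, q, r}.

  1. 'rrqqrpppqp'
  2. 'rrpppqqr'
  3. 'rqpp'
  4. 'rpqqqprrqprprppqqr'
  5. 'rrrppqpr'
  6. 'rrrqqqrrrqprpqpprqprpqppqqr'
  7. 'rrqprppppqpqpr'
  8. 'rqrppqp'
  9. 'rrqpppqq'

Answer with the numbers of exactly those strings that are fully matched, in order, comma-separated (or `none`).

1, 2, 3, 5, 6, 7, 8, 9

1. 'rrqqrpppqp' → match
2. 'rrpppqqr' → match
3. 'rqpp' → match
4 → no match
5. 'rrrppqpr' → match
6 → match
7 → match
8. 'rqrppqp' → match
9. 'rrqpppqq' → match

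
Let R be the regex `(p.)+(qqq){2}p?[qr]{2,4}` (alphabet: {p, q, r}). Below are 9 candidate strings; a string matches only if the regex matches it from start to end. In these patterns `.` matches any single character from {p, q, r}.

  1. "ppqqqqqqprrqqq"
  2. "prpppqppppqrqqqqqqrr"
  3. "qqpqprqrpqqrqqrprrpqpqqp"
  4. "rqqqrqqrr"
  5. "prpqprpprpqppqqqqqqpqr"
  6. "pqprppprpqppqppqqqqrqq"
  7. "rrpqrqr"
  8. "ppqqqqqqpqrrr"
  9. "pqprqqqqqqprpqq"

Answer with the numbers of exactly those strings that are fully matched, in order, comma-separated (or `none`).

8

1 → no match
2 → no match
3 → no match — must start with "p"
4 → no match — must start with "p"
5 → no match
6 → no match
7 → no match — must start with "p"
8 → match
9 → no match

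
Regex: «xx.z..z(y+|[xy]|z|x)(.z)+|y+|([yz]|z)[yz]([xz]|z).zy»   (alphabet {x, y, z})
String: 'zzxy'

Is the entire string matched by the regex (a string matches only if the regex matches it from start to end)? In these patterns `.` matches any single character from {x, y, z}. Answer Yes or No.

No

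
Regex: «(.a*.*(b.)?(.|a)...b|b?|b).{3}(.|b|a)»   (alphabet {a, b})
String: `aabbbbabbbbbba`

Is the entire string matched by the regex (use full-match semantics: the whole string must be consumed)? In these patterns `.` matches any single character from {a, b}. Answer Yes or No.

Yes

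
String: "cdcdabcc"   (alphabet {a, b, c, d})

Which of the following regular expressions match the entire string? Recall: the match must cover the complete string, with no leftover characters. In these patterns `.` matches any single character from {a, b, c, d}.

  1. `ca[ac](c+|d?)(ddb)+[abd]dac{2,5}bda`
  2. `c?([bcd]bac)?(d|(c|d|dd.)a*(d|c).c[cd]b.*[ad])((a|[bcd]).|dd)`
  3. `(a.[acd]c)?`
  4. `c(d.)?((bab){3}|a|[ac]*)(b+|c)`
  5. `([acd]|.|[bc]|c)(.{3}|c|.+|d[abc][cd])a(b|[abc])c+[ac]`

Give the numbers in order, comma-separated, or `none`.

5

1 → no match — must start with "ca"
2 → no match
3 → no match
4 → no match
5 → match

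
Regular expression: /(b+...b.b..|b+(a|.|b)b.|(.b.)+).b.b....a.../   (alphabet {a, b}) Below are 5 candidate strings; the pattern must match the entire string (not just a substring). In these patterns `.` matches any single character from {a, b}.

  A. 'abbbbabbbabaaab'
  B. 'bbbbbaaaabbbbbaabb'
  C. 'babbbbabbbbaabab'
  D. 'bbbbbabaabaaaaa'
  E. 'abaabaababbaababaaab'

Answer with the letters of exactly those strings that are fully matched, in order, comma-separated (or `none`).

A, C, D

A → match
B → no match
C → match
D → match
E → no match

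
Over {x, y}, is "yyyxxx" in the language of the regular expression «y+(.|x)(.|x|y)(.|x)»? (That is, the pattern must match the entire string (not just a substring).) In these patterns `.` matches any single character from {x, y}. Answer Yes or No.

Yes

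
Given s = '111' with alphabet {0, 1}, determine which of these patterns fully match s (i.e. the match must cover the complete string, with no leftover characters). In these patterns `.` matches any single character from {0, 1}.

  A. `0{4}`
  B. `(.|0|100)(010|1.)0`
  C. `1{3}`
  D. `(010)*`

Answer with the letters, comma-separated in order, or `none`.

A → no match — must start with '0'
B → no match — must end with '0'
C → match
D → no match

C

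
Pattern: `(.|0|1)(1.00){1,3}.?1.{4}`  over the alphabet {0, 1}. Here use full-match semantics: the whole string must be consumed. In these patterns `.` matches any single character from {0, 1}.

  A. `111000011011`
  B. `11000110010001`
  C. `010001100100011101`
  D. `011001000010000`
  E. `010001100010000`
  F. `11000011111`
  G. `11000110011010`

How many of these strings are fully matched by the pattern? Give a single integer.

6

A → no match
B → match
C → match
D → match
E → match
F → match
G → match
Total matched: 6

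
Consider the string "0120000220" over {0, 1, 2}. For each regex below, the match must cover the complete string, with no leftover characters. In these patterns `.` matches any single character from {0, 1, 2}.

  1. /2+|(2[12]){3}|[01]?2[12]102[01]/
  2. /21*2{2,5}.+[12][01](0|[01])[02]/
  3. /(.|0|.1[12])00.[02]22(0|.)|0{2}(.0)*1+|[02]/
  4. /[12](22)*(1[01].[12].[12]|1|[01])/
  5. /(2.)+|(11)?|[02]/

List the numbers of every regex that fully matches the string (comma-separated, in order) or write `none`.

3

1 → no match
2 → no match — must start with "2"
3 → match
4 → no match
5 → no match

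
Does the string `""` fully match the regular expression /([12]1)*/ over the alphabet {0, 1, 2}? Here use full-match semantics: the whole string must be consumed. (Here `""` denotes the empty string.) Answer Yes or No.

Yes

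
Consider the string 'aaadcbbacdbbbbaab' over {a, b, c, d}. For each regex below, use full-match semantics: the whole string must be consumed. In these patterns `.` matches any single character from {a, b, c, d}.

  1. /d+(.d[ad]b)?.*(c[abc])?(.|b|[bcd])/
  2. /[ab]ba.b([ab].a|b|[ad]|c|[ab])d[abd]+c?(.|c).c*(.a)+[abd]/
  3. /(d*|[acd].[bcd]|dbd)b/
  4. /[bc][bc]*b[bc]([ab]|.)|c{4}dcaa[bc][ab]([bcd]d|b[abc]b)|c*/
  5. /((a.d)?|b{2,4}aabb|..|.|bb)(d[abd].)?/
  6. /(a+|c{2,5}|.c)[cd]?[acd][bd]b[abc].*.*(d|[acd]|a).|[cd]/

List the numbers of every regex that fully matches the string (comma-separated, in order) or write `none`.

1 → no match — must start with 'd'
2 → no match
3 → no match
4 → no match
5 → no match
6 → match

6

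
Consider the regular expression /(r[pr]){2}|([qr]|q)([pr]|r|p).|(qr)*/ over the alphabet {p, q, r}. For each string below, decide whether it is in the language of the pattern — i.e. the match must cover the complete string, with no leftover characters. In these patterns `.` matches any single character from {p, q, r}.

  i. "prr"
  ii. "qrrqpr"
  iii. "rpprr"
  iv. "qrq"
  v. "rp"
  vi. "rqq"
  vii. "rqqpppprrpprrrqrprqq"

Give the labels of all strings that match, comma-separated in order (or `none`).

i → no match
ii → no match
iii → no match
iv → match
v → no match
vi → no match
vii → no match

iv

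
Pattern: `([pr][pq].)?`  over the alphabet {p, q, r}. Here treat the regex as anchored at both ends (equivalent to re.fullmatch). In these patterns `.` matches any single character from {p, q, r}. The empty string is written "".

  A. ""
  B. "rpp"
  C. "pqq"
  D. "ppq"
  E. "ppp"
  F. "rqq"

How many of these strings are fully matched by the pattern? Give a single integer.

A. "" → match
B. "rpp" → match
C. "pqq" → match
D. "ppq" → match
E. "ppp" → match
F. "rqq" → match
Total matched: 6

6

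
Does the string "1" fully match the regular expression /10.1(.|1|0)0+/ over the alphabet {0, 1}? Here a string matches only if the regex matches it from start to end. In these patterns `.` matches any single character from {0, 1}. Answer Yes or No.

Every match must start with "10", but "1" does not.

No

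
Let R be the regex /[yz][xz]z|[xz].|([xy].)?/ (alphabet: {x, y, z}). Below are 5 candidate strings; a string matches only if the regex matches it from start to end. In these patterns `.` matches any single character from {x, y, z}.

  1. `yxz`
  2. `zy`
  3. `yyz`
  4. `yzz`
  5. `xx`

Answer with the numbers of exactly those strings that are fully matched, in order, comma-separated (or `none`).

1, 2, 4, 5

1 → match
2 → match
3 → no match
4 → match
5 → match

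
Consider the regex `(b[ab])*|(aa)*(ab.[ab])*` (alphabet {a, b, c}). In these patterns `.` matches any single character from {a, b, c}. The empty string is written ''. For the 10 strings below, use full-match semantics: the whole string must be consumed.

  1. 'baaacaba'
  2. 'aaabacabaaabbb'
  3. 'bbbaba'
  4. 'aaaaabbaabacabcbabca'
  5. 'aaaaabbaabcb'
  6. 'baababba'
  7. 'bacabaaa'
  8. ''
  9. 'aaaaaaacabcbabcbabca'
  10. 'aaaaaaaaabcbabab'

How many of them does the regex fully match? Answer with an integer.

1 → no match
2 → no match
3 → match
4 → no match
5 → match
6 → no match
7 → no match
8 → match
9 → no match
10 → match
Total matched: 4

4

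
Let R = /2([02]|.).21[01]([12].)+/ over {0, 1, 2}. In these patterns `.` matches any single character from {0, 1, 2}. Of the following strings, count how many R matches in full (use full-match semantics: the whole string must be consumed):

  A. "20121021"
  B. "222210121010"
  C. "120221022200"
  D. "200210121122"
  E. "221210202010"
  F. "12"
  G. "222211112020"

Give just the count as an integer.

5

A → match
B → match
C → no match — must start with "2"
D → match
E → match
F → no match — must start with "2"
G → match
Total matched: 5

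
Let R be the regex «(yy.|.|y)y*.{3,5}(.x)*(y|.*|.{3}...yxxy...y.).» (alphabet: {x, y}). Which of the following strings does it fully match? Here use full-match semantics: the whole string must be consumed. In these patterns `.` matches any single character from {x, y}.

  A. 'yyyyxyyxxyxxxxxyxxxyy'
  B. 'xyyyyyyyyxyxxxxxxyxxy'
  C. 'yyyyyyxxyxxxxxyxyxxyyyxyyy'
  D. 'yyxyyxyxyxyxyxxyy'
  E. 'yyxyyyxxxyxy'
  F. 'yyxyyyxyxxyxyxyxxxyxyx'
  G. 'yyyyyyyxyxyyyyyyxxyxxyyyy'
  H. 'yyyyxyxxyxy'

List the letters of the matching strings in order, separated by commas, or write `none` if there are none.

A → match
B → match
C → match
D → match
E → match
F → match
G → match
H → match

A, B, C, D, E, F, G, H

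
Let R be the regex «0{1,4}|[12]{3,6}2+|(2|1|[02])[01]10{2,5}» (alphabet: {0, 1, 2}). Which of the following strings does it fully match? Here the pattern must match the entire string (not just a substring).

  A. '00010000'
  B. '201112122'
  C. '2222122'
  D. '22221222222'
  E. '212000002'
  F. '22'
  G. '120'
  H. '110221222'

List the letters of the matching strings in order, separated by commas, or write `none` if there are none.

C, D

A → no match
B → no match
C → match
D → match
E → no match
F → no match
G → no match
H → no match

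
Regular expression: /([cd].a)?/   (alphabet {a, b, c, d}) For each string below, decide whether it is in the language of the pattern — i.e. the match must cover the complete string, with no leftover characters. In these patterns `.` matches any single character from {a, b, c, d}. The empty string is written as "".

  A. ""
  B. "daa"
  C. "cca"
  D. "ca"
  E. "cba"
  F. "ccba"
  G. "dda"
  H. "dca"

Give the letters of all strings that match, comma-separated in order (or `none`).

A, B, C, E, G, H

A. "" → match
B. "daa" → match
C. "cca" → match
D. "ca" → no match
E. "cba" → match
F. "ccba" → no match
G. "dda" → match
H. "dca" → match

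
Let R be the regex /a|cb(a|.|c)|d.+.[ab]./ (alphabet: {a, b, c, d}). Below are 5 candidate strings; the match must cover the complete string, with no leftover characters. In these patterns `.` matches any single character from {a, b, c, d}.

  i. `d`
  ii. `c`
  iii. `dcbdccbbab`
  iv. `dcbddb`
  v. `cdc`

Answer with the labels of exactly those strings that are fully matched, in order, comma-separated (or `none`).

i → no match
ii → no match
iii → match
iv → no match
v → no match

iii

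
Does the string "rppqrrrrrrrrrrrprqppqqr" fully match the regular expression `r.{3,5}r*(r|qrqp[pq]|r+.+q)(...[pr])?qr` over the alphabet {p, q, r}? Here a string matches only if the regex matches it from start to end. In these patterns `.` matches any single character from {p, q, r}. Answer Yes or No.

Yes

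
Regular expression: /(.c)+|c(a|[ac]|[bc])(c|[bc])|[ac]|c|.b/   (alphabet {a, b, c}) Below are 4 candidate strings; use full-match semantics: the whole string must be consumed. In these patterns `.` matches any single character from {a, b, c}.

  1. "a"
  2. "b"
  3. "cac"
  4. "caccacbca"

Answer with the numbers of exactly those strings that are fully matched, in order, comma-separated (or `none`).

1 → match
2 → no match
3 → match
4 → no match

1, 3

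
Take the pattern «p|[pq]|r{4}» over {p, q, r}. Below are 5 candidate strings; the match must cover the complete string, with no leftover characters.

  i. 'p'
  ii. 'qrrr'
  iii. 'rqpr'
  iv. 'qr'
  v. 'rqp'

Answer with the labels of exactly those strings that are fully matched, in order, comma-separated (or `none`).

i. 'p' → match
ii. 'qrrr' → no match
iii. 'rqpr' → no match
iv. 'qr' → no match
v. 'rqp' → no match

i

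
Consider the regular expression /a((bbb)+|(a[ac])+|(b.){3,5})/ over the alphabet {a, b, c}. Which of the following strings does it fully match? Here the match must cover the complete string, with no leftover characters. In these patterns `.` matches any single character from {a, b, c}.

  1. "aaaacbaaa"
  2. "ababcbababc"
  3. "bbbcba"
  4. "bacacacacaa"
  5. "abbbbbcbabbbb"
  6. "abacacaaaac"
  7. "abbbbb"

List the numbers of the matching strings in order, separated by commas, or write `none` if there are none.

1. "aaaacbaaa" → no match
2. "ababcbababc" → match
3. "bbbcba" → no match — must start with "a"
4. "bacacacacaa" → no match — must start with "a"
5 → no match
6. "abacacaaaac" → no match
7. "abbbbb" → no match

2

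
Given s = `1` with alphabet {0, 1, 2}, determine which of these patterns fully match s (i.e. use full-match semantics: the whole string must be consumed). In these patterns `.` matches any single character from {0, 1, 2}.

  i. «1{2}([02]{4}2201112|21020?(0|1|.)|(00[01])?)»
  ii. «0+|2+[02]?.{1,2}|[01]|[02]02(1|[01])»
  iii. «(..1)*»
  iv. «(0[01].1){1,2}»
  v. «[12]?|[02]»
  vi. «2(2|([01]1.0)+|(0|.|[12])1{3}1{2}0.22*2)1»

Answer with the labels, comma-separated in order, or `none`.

i → no match
ii → match
iii → no match
iv → no match — must start with `0`
v → match
vi → no match — must start with `2`

ii, v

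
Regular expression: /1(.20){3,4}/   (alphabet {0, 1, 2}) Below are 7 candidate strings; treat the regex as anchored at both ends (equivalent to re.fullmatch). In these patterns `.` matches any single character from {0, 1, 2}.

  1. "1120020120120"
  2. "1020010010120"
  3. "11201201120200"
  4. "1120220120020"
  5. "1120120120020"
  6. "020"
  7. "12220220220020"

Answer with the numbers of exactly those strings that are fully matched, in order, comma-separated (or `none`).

1, 4, 5

1 → match
2 → no match
3 → no match — must end with "20"
4 → match
5 → match
6 → no match — must start with "1"
7 → no match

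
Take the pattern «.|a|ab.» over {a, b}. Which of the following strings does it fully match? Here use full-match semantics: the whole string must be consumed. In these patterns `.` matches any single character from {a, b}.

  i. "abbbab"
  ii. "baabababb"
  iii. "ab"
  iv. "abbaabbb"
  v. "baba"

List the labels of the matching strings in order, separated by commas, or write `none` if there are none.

i. "abbbab" → no match
ii. "baabababb" → no match
iii. "ab" → no match
iv. "abbaabbb" → no match
v. "baba" → no match

none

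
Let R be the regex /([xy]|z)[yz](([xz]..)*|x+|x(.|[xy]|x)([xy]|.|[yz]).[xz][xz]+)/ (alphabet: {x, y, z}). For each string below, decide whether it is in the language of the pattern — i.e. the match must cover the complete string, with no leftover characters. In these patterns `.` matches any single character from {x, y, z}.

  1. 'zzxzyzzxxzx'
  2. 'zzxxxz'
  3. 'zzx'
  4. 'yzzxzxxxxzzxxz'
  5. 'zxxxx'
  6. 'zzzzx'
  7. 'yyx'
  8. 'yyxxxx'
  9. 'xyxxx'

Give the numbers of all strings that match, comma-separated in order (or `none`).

1, 3, 4, 6, 7, 8, 9

1 → match
2 → no match
3 → match
4 → match
5 → no match
6 → match
7 → match
8 → match
9 → match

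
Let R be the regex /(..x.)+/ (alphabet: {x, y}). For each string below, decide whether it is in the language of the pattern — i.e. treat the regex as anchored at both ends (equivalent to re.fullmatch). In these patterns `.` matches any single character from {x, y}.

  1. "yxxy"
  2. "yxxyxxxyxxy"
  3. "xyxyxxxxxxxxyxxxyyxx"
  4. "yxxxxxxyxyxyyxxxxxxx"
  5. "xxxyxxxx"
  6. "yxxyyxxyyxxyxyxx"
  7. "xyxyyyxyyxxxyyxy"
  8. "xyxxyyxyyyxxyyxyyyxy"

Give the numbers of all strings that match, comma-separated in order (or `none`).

1, 3, 4, 5, 6, 7, 8

1 → match
2 → no match
3 → match
4 → match
5 → match
6 → match
7 → match
8 → match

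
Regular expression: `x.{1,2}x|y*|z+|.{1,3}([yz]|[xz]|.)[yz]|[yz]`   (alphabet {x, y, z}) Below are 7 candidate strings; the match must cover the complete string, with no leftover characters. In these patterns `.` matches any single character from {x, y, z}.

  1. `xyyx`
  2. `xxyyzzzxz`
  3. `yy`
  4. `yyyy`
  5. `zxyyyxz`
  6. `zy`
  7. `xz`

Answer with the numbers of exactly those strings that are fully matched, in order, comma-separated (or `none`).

1, 3, 4

1. `xyyx` → match
2. `xxyyzzzxz` → no match
3. `yy` → match
4. `yyyy` → match
5. `zxyyyxz` → no match
6. `zy` → no match
7. `xz` → no match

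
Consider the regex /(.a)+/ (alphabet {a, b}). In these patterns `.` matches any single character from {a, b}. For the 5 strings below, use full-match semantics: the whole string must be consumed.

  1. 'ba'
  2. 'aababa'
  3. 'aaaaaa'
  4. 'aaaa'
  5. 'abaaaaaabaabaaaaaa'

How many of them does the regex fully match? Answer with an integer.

4

1 → match
2 → match
3 → match
4 → match
5 → no match
Total matched: 4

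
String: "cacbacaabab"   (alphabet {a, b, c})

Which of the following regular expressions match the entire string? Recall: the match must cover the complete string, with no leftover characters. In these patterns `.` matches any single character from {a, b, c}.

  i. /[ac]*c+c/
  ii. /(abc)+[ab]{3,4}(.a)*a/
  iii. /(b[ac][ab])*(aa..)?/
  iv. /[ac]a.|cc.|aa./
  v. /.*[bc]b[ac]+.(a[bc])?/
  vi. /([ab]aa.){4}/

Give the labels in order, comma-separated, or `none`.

v

i → no match — must end with "cc"
ii → no match — must start with "abc"
iii → no match
iv → no match
v → match
vi → no match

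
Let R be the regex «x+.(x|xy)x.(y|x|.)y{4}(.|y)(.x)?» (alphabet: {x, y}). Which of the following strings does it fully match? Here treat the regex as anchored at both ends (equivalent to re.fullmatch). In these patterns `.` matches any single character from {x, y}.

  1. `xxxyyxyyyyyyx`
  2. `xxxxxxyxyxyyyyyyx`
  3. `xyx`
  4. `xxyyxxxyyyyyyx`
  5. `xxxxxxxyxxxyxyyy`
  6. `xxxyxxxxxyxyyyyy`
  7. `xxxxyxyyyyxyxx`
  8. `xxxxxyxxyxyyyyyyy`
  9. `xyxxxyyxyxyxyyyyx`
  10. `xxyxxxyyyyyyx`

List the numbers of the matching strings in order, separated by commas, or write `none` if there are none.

1 → no match
2 → match
3 → no match
4 → no match
5 → no match
6 → no match
7 → no match
8 → no match
9 → no match
10 → no match

2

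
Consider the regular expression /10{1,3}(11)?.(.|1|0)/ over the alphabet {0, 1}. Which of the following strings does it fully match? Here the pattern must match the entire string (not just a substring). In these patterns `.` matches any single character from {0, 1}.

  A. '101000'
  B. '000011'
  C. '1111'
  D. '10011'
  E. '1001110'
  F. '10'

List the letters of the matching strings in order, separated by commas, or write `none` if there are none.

A. '101000' → no match
B. '000011' → no match — must start with '10'
C. '1111' → no match — must start with '10'
D. '10011' → match
E. '1001110' → match
F. '10' → no match

D, E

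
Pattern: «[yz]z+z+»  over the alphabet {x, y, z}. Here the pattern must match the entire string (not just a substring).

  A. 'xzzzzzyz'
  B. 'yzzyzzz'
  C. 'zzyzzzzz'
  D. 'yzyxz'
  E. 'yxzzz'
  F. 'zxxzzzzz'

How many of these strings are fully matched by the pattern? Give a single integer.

0

A. 'xzzzzzyz' → no match
B. 'yzzyzzz' → no match
C. 'zzyzzzzz' → no match
D. 'yzyxz' → no match
E. 'yxzzz' → no match
F. 'zxxzzzzz' → no match
Total matched: 0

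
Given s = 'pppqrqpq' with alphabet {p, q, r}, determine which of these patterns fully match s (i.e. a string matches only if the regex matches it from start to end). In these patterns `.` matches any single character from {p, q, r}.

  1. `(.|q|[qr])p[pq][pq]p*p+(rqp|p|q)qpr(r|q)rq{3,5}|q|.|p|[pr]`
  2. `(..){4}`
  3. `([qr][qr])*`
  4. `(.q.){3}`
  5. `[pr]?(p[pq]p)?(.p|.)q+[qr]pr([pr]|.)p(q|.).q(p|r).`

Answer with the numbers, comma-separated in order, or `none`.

1 → no match
2 → match
3 → no match
4 → no match
5 → no match

2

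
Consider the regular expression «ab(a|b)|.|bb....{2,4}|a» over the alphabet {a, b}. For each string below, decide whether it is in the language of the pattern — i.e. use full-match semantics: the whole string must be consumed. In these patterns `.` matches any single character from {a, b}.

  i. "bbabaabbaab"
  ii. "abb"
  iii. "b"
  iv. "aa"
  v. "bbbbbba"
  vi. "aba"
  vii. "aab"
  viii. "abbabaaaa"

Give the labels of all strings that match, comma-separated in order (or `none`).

i → no match
ii → match
iii → match
iv → no match
v → match
vi → match
vii → no match
viii → no match

ii, iii, v, vi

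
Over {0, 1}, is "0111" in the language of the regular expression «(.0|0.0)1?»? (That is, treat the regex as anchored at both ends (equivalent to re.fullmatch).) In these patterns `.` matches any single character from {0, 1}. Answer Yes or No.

No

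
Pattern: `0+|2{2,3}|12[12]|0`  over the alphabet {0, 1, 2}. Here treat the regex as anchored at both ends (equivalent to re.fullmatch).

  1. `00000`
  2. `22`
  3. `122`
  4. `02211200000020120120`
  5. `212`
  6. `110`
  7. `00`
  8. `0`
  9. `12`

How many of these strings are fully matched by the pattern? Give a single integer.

1 → match
2 → match
3 → match
4 → no match
5 → no match
6 → no match
7 → match
8 → match
9 → no match
Total matched: 5

5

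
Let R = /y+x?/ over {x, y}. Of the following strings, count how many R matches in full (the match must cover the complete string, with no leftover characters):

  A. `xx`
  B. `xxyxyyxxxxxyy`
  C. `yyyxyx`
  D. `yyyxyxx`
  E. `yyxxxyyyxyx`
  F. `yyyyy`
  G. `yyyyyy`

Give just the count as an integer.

A → no match — must start with `y`
B → no match — must start with `y`
C → no match
D → no match
E → no match
F → match
G → match
Total matched: 2

2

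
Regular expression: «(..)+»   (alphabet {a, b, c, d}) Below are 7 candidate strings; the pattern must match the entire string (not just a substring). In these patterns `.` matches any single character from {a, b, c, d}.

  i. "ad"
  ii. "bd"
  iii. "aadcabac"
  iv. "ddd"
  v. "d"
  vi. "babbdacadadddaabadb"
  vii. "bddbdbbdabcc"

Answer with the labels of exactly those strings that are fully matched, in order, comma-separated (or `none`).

i → match
ii → match
iii → match
iv → no match
v → no match
vi → no match
vii → match

i, ii, iii, vii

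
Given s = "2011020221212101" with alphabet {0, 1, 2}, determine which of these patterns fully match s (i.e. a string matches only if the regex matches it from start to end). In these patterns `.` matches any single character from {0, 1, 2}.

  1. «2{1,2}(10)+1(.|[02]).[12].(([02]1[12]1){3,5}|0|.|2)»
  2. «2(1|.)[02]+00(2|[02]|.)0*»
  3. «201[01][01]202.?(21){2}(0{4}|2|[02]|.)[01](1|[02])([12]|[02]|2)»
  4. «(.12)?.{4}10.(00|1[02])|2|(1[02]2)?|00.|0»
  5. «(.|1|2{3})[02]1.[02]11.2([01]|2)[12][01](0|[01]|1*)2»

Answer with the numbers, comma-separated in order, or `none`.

1 → no match
2 → no match
3 → match
4 → no match
5 → no match — must end with "2"

3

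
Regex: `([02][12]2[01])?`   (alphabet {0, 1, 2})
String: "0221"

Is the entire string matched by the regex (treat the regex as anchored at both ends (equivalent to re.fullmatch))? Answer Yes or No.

Yes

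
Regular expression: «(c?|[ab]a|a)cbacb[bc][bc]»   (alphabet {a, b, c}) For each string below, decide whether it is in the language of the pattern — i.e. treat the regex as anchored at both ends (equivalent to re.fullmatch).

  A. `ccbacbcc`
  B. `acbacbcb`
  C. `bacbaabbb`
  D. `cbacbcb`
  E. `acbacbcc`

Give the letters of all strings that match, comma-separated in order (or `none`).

A → match
B → match
C → no match
D → match
E → match

A, B, D, E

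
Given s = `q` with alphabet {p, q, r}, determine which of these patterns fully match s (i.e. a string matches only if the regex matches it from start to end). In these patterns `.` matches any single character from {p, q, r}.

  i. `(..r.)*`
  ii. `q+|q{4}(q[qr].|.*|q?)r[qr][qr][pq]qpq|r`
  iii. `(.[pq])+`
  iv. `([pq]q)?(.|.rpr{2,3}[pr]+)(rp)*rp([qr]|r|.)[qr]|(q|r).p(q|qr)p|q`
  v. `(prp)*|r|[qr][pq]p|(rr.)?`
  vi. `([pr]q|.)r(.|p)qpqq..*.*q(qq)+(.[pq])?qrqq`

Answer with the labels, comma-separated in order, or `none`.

ii, iv

i → no match
ii → match
iii → no match
iv → match
v → no match
vi → no match — must end with `qrqq`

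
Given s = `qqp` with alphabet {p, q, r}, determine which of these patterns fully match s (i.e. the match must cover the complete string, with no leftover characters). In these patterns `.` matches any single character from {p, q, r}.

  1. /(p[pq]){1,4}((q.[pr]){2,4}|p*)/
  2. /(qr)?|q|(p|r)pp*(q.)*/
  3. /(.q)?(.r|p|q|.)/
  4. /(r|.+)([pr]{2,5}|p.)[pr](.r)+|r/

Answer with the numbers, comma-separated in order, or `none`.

3

1 → no match — must start with `p`
2 → no match
3 → match
4 → no match — must end with `r`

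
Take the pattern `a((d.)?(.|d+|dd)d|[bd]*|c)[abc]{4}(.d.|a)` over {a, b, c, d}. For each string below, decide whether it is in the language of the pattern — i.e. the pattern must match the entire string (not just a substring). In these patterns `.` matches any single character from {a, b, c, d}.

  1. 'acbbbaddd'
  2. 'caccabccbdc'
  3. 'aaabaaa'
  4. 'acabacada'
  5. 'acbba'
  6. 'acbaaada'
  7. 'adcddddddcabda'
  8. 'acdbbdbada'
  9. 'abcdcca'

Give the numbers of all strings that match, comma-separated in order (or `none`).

1 → match
2 → no match — must start with 'a'
3 → no match
4 → match
5 → no match
6 → match
7 → no match
8 → no match
9 → no match

1, 4, 6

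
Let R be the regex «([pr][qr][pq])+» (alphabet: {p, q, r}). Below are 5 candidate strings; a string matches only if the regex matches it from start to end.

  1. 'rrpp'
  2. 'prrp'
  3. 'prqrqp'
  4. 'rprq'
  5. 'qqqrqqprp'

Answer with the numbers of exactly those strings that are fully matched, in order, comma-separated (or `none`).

3

1 → no match
2 → no match
3 → match
4 → no match
5 → no match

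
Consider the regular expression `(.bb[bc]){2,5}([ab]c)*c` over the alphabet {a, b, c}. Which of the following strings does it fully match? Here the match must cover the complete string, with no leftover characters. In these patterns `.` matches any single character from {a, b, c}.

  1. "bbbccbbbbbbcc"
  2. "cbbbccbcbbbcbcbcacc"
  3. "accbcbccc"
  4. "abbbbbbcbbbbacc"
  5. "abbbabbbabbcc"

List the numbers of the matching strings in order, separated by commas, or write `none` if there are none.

1, 4, 5

1 → match
2 → no match
3 → no match
4 → match
5 → match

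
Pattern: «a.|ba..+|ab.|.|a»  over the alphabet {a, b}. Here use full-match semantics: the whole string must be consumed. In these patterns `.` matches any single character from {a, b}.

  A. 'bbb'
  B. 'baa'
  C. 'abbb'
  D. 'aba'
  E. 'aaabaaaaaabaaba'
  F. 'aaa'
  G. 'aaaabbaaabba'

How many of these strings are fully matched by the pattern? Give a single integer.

1

A → no match
B → no match
C → no match
D → match
E → no match
F → no match
G → no match
Total matched: 1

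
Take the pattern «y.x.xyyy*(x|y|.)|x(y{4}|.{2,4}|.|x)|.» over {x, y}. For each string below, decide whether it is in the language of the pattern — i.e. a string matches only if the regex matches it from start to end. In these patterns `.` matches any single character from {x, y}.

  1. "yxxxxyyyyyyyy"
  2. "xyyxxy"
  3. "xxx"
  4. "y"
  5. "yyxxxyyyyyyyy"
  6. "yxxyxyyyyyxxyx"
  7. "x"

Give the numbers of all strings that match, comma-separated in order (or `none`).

1, 3, 4, 5, 7

1 → match
2 → no match
3 → match
4 → match
5 → match
6 → no match
7 → match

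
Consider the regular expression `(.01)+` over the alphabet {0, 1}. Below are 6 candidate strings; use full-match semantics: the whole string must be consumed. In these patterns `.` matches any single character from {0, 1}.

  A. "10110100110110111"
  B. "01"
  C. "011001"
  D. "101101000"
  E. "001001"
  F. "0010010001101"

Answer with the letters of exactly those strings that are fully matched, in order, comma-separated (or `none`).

A → no match — must end with "01"
B → no match
C → no match
D → no match — must end with "01"
E → match
F → no match

E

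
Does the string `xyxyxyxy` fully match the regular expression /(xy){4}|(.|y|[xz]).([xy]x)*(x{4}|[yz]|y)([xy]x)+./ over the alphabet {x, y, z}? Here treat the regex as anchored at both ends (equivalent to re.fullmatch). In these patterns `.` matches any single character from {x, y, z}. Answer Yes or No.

Yes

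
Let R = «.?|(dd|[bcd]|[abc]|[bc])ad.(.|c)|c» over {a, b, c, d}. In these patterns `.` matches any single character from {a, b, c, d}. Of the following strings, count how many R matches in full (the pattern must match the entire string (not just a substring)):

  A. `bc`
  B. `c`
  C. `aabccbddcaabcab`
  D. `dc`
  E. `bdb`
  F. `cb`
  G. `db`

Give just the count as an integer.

1

A → no match
B → match
C → no match
D → no match
E → no match
F → no match
G → no match
Total matched: 1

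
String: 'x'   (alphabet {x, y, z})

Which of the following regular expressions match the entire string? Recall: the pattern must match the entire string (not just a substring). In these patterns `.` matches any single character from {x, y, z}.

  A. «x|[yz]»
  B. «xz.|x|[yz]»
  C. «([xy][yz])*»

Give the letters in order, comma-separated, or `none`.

A → match
B → match
C → no match

A, B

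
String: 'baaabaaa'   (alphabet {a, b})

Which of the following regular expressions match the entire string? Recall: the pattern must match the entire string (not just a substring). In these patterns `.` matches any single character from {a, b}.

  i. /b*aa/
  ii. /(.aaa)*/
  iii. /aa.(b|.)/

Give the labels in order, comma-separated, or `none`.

ii

i → no match
ii → match
iii → no match — must start with 'aa'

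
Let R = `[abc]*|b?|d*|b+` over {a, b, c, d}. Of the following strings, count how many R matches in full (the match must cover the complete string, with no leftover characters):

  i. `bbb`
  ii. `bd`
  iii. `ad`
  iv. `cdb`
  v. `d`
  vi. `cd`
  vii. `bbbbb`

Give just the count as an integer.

i → match
ii → no match
iii → no match
iv → no match
v → match
vi → no match
vii → match
Total matched: 3

3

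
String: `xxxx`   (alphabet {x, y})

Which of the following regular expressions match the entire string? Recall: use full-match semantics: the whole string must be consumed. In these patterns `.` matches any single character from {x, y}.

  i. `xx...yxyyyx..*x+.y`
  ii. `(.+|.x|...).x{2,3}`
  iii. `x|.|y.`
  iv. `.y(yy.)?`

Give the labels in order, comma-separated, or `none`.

i → no match — must end with `y`
ii → match
iii → no match
iv → no match

ii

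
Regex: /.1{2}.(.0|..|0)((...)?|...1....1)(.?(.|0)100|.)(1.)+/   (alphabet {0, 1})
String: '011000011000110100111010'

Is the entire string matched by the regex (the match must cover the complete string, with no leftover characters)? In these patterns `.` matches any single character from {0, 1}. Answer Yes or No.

Yes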